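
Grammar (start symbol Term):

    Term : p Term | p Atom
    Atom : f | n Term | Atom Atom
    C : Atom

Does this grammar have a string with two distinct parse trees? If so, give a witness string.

Ambiguous

Witness: p f f f

Derivation 1: Term ⇒ p Atom ⇒ p Atom Atom ⇒ p f Atom ⇒ p f Atom Atom ⇒ p f f Atom ⇒ p f f f
Derivation 2: Term ⇒ p Atom ⇒ p Atom Atom ⇒ p Atom Atom Atom ⇒ p f Atom Atom ⇒ p f f Atom ⇒ p f f f

Two distinct leftmost derivations for the same string.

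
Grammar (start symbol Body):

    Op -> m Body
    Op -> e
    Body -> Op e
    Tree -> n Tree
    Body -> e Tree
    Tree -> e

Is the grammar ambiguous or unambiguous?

Ambiguous

Witness: e e

Derivation 1: Body ⇒ Op e ⇒ e e
Derivation 2: Body ⇒ e Tree ⇒ e e

Two distinct leftmost derivations for the same string.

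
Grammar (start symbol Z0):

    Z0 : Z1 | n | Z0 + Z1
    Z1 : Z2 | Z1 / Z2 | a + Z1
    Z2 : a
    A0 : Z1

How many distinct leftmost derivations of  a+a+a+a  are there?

8

Parse trees for a+a+a+a:
  [Z0 [Z1 a + [Z1 a + [Z1 a + [Z1 [Z2 a]]]]]]
  [Z0 [Z0 [Z1 [Z2 a]]] + [Z1 a + [Z1 a + [Z1 [Z2 a]]]]]
  [Z0 [Z0 [Z1 a + [Z1 [Z2 a]]]] + [Z1 a + [Z1 [Z2 a]]]]
  [Z0 [Z0 [Z0 [Z1 [Z2 a]]] + [Z1 [Z2 a]]] + [Z1 a + [Z1 [Z2 a]]]]
  [Z0 [Z0 [Z1 a + [Z1 a + [Z1 [Z2 a]]]]] + [Z1 [Z2 a]]]
  [Z0 [Z0 [Z0 [Z1 [Z2 a]]] + [Z1 a + [Z1 [Z2 a]]]] + [Z1 [Z2 a]]]
  [Z0 [Z0 [Z0 [Z1 a + [Z1 [Z2 a]]]] + [Z1 [Z2 a]]] + [Z1 [Z2 a]]]
  [Z0 [Z0 [Z0 [Z0 [Z1 [Z2 a]]] + [Z1 [Z2 a]]] + [Z1 [Z2 a]]] + [Z1 [Z2 a]]]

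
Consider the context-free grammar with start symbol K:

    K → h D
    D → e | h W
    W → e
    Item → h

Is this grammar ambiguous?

Unambiguous

(Item is unreachable from K, so its rules don't affect L(K).) Each reachable nonterminal has at most one production per leading terminal, and all productions are right-linear; the derivation is determined token-by-token.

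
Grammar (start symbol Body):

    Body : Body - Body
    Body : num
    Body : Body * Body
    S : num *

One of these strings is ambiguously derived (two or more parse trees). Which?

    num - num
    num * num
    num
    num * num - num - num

num - num: 1 tree
num * num: 1 tree
num: 1 tree
num * num - num - num: 5 trees

num * num - num - num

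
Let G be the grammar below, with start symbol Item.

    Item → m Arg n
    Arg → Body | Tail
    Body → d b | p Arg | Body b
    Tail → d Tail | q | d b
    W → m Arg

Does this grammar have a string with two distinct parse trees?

Witness: m d b n

Derivation 1: Item ⇒ m Arg n ⇒ m Body n ⇒ m d b n
Derivation 2: Item ⇒ m Arg n ⇒ m Tail n ⇒ m d b n

Two distinct leftmost derivations for the same string.

Ambiguous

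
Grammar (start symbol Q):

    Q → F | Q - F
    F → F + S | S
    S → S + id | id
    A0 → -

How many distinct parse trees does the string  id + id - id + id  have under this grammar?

4

Parse trees for id + id - id + id:
  [Q [Q [F [F [S id]] + [S id]]] - [F [F [S id]] + [S id]]]
  [Q [Q [F [F [S id]] + [S id]]] - [F [S [S id] + id]]]
  [Q [Q [F [S [S id] + id]]] - [F [F [S id]] + [S id]]]
  [Q [Q [F [S [S id] + id]]] - [F [S [S id] + id]]]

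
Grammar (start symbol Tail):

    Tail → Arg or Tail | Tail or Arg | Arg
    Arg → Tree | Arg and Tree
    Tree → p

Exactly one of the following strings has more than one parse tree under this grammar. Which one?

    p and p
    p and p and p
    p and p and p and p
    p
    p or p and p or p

p or p and p or p

p and p: 1 tree
p and p and p: 1 tree
p and p and p and p: 1 tree
p: 1 tree
p or p and p or p: 4 trees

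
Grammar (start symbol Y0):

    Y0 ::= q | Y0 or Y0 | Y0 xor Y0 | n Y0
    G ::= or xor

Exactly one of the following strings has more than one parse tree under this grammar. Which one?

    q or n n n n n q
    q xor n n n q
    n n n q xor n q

n n n q xor n q

q or n n n n n q: 1 tree
q xor n n n q: 1 tree
n n n q xor n q: 4 trees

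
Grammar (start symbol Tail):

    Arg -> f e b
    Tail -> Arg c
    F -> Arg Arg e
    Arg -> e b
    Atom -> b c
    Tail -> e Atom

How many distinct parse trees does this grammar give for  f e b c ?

Parse trees for f e b c:
  [Tail [Arg f e b] c]

1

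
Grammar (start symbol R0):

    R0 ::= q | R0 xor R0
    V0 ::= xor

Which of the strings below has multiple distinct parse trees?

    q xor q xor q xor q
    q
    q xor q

q xor q xor q xor q: 5 trees
q: 1 tree
q xor q: 1 tree

q xor q xor q xor q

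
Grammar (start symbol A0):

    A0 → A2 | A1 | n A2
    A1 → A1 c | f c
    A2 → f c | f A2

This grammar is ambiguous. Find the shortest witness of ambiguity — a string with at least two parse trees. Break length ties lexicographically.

length 2: f c has 2 parse trees

Two derivations of f c:
  A0 ⇒ A2 ⇒ f c
  A0 ⇒ A1 ⇒ f c

f c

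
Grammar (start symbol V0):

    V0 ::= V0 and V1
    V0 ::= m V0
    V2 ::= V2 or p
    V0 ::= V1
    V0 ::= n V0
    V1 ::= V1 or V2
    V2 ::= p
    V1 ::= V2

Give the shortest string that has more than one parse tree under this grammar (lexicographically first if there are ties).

p or p

length 1: no string has ≥2 trees
length 2: no string has ≥2 trees
length 3: p or p has 2 parse trees

Two derivations of p or p:
  V0 ⇒ V1 ⇒ V1 or V2 ⇒ V2 or V2 ⇒ p or V2 ⇒ p or p
  V0 ⇒ V1 ⇒ V2 ⇒ V2 or p ⇒ p or p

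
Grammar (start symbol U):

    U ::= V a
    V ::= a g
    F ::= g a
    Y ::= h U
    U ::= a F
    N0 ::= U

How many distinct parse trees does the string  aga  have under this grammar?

Parse trees for aga:
  [U [V a g] a]
  [U a [F g a]]

2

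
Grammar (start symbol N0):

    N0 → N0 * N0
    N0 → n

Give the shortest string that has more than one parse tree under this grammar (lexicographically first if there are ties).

length 1: no string has ≥2 trees
length 3: no string has ≥2 trees
length 5: n * n * n has 2 parse trees

Two derivations of n * n * n:
  N0 ⇒ N0 * N0 ⇒ N0 * N0 * N0 ⇒ n * N0 * N0 ⇒ n * n * N0 ⇒ n * n * n
  N0 ⇒ N0 * N0 ⇒ n * N0 ⇒ n * N0 * N0 ⇒ n * n * N0 ⇒ n * n * n

n * n * n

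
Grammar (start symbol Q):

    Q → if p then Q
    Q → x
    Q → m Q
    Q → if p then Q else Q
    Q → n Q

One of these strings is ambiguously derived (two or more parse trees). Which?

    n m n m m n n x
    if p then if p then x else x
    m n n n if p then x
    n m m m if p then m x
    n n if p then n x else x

n m n m m n n x: 1 tree
if p then if p then x else x: 2 trees
m n n n if p then x: 1 tree
n m m m if p then m x: 1 tree
n n if p then n x else x: 1 tree

if p then if p then x else x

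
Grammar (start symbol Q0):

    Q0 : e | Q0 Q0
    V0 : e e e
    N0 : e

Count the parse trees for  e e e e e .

14

Parse trees for e e e e e (showing first 6 of 14):
  [Q0 [Q0 e] [Q0 [Q0 e] [Q0 [Q0 e] [Q0 [Q0 e] [Q0 e]]]]]
  [Q0 [Q0 e] [Q0 [Q0 e] [Q0 [Q0 [Q0 e] [Q0 e]] [Q0 e]]]]
  [Q0 [Q0 e] [Q0 [Q0 [Q0 e] [Q0 e]] [Q0 [Q0 e] [Q0 e]]]]
  [Q0 [Q0 e] [Q0 [Q0 [Q0 e] [Q0 [Q0 e] [Q0 e]]] [Q0 e]]]
  [Q0 [Q0 e] [Q0 [Q0 [Q0 [Q0 e] [Q0 e]] [Q0 e]] [Q0 e]]]
  [Q0 [Q0 [Q0 e] [Q0 e]] [Q0 [Q0 e] [Q0 [Q0 e] [Q0 e]]]]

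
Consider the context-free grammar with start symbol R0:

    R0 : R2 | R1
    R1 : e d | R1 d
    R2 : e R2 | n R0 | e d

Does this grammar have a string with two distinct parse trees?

Witness: e d

Derivation 1: R0 ⇒ R2 ⇒ e d
Derivation 2: R0 ⇒ R1 ⇒ e d

Two distinct leftmost derivations for the same string.

Ambiguous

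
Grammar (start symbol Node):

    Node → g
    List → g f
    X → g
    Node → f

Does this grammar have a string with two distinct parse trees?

(List, X are unreachable from Node, so their rules don't affect L(Node).) Each reachable nonterminal has at most one production per leading terminal, and all productions are right-linear; the derivation is determined token-by-token.

Unambiguous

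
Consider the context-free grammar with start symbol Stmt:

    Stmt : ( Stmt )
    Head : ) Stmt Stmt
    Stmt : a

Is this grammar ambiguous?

Unambiguous

Only Stmt is reachable from Stmt; ignoring the rest: L(Stmt) is { openⁿ atom closeⁿ : n ≥ 0 }. The bracket depth fixes n, and the derivation is forced at every step.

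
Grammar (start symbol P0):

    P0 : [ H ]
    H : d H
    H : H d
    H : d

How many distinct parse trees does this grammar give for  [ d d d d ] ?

Parse trees for [ d d d d ]:
  [P0 [ [H d [H d [H d [H d]]]] ]]
  [P0 [ [H d [H d [H [H d] d]]] ]]
  [P0 [ [H d [H [H d [H d]] d]] ]]
  [P0 [ [H d [H [H [H d] d] d]] ]]
  [P0 [ [H [H d [H d [H d]]] d] ]]
  [P0 [ [H [H d [H [H d] d]] d] ]]
  [P0 [ [H [H [H d [H d]] d] d] ]]
  [P0 [ [H [H [H [H d] d] d] d] ]]

8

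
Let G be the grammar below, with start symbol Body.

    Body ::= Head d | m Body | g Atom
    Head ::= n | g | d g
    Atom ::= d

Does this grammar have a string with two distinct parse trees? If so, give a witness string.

Ambiguous

Witness: g d

Derivation 1: Body ⇒ Head d ⇒ g d
Derivation 2: Body ⇒ g Atom ⇒ g d

Two distinct leftmost derivations for the same string.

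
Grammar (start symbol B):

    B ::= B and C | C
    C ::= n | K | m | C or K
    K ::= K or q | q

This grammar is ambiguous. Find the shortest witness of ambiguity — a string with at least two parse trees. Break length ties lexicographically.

q or q

length 1: no string has ≥2 trees
length 3: q or q has 2 parse trees

Two derivations of q or q:
  B ⇒ C ⇒ K ⇒ K or q ⇒ q or q
  B ⇒ C ⇒ C or K ⇒ K or K ⇒ q or K ⇒ q or q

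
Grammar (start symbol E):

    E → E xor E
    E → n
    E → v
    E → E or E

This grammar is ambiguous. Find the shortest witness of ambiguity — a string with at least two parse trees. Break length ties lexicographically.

n or n or n

length 1: no string has ≥2 trees
length 3: no string has ≥2 trees
length 5: n or n or n has 2 parse trees

Two derivations of n or n or n:
  E ⇒ E or E ⇒ n or E ⇒ n or E or E ⇒ n or n or E ⇒ n or n or n
  E ⇒ E or E ⇒ E or E or E ⇒ n or E or E ⇒ n or n or E ⇒ n or n or n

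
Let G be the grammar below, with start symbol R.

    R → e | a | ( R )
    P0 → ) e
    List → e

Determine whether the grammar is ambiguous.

Only R is reachable from R; ignoring the rest: L(R) is { openⁿ atom closeⁿ : n ≥ 0 }. The bracket depth fixes n, and the derivation is forced at every step.

Unambiguous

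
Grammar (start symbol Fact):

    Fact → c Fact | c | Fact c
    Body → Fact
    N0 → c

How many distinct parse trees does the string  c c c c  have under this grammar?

8

Parse trees for c c c c:
  [Fact c [Fact c [Fact c [Fact c]]]]
  [Fact c [Fact c [Fact [Fact c] c]]]
  [Fact c [Fact [Fact c [Fact c]] c]]
  [Fact c [Fact [Fact [Fact c] c] c]]
  [Fact [Fact c [Fact c [Fact c]]] c]
  [Fact [Fact c [Fact [Fact c] c]] c]
  [Fact [Fact [Fact c [Fact c]] c] c]
  [Fact [Fact [Fact [Fact c] c] c] c]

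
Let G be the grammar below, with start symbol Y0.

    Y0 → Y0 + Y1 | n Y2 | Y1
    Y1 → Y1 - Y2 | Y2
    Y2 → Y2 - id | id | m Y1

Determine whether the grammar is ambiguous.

Ambiguous

Witness: id - id

Derivation 1: Y0 ⇒ Y1 ⇒ Y1 - Y2 ⇒ Y2 - Y2 ⇒ id - Y2 ⇒ id - id
Derivation 2: Y0 ⇒ Y1 ⇒ Y2 ⇒ Y2 - id ⇒ id - id

Two distinct leftmost derivations for the same string.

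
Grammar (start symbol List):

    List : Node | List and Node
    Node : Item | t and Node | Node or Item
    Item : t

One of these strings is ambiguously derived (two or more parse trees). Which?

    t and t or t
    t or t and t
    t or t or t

t and t or t: 3 trees
t or t and t: 1 tree
t or t or t: 1 tree

t and t or t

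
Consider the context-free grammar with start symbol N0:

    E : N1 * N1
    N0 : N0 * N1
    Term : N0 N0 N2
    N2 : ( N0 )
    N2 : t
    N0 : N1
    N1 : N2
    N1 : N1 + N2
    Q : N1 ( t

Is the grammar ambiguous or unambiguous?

Only N0, N1, N2 are reachable from N0; ignoring the rest: The grammar is stratified — N0 handles '*' (left-recursive), N1 handles '+', N2 atoms. Each operator has a fixed associativity and precedence level, so every string has one parse.

Unambiguous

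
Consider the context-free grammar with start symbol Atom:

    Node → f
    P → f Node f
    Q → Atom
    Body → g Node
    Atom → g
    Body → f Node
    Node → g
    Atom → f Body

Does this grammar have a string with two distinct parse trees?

Unambiguous

(Q, P are unreachable from Atom, so their rules don't affect L(Atom).) Restricted to the reachable nonterminals, every rule has the form A → t or A → t B, and no two rules for the same A share a first terminal. The grammar encodes a DFA — one run per string.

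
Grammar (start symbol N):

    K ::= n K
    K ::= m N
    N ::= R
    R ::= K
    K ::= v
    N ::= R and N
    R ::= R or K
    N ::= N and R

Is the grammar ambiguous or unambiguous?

Ambiguous

Witness: v and v

Derivation 1: N ⇒ R and N ⇒ K and N ⇒ v and N ⇒ v and R ⇒ v and K ⇒ v and v
Derivation 2: N ⇒ N and R ⇒ R and R ⇒ K and R ⇒ v and R ⇒ v and K ⇒ v and v

Two distinct leftmost derivations for the same string.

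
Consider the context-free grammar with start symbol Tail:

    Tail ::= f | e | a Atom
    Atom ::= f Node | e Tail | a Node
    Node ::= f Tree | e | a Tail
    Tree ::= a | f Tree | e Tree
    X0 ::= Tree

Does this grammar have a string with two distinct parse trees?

Unambiguous

Only Tail, Atom, Node, Tree are reachable from Tail; ignoring the rest: Each reachable nonterminal has at most one production per leading terminal, and all productions are right-linear; the derivation is determined token-by-token.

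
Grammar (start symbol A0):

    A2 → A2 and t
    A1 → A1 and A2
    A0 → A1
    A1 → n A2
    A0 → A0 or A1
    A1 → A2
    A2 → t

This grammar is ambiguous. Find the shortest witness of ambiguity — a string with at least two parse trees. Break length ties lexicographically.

t and t

length 1: no string has ≥2 trees
length 2: no string has ≥2 trees
length 3: t and t has 2 parse trees

Two derivations of t and t:
  A0 ⇒ A1 ⇒ A1 and A2 ⇒ A2 and A2 ⇒ t and A2 ⇒ t and t
  A0 ⇒ A1 ⇒ A2 ⇒ A2 and t ⇒ t and t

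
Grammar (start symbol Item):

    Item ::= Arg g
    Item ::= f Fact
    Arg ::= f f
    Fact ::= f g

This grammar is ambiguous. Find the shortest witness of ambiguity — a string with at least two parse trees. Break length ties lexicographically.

length 3: f f g has 2 parse trees

Two derivations of f f g:
  Item ⇒ Arg g ⇒ f f g
  Item ⇒ f Fact ⇒ f f g

f f g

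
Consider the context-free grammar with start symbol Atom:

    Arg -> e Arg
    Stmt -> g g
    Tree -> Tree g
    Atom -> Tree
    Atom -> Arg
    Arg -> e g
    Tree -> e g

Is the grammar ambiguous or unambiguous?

Ambiguous

Witness: e g

Derivation 1: Atom ⇒ Tree ⇒ e g
Derivation 2: Atom ⇒ Arg ⇒ e g

Two distinct leftmost derivations for the same string.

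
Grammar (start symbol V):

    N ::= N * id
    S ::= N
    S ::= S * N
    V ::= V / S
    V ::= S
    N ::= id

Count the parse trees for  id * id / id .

Parse trees for id * id / id:
  [V [V [S [N [N id] * id]]] / [S [N id]]]
  [V [V [S [S [N id]] * [N id]]] / [S [N id]]]

2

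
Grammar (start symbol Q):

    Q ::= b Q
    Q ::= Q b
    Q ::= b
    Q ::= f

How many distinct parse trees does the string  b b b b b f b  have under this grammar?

Parse trees for b b b b b f b:
  [Q b [Q b [Q b [Q b [Q b [Q [Q f] b]]]]]]
  [Q b [Q b [Q b [Q b [Q [Q b [Q f]] b]]]]]
  [Q b [Q b [Q b [Q [Q b [Q b [Q f]]] b]]]]
  [Q b [Q b [Q [Q b [Q b [Q b [Q f]]]] b]]]
  [Q b [Q [Q b [Q b [Q b [Q b [Q f]]]]] b]]
  [Q [Q b [Q b [Q b [Q b [Q b [Q f]]]]]] b]

6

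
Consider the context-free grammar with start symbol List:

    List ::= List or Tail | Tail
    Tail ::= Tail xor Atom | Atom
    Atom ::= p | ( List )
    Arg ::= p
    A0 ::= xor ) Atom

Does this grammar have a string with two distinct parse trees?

Unambiguous

(Arg, A0 are unreachable from List, so their rules don't affect L(List).) List → List or Tail | Tail  ;  Tail → Tail xor Atom | Atom  — a left-associative chain with Atom at the bottom. Each string factors uniquely by precedence.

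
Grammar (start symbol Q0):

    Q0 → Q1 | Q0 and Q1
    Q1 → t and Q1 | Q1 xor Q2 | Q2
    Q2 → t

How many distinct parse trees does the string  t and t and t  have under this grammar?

Parse trees for t and t and t:
  [Q0 [Q1 t and [Q1 t and [Q1 [Q2 t]]]]]
  [Q0 [Q0 [Q1 [Q2 t]]] and [Q1 t and [Q1 [Q2 t]]]]
  [Q0 [Q0 [Q1 t and [Q1 [Q2 t]]]] and [Q1 [Q2 t]]]
  [Q0 [Q0 [Q0 [Q1 [Q2 t]]] and [Q1 [Q2 t]]] and [Q1 [Q2 t]]]

4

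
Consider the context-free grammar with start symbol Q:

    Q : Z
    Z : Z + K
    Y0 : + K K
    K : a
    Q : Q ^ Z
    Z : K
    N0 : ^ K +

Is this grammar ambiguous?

(Y0, N0 are unreachable from Q, so their rules don't affect L(Q).) Q → Q ^ Z | Z  ;  Z → Z + K | K  — a left-associative chain with K at the bottom. Each string factors uniquely by precedence.

Unambiguous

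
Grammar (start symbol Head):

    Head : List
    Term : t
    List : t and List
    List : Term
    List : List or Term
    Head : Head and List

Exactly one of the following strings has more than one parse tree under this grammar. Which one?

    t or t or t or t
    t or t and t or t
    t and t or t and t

t or t or t or t: 1 tree
t or t and t or t: 1 tree
t and t or t and t: 3 trees

t and t or t and t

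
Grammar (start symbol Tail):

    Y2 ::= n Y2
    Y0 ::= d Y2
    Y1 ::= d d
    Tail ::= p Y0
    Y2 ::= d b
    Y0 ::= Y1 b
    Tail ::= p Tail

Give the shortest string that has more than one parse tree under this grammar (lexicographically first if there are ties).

length 4: p d d b has 2 parse trees

Two derivations of p d d b:
  Tail ⇒ p Y0 ⇒ p d Y2 ⇒ p d d b
  Tail ⇒ p Y0 ⇒ p Y1 b ⇒ p d d b

p d d b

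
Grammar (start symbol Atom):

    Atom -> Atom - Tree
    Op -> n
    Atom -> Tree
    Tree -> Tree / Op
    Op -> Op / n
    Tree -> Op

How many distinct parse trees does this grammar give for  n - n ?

Parse trees for n - n:
  [Atom [Atom [Tree [Op n]]] - [Tree [Op n]]]

1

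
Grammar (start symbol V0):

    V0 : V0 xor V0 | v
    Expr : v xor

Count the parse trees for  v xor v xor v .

2

Parse trees for v xor v xor v:
  [V0 [V0 v] xor [V0 [V0 v] xor [V0 v]]]
  [V0 [V0 [V0 v] xor [V0 v]] xor [V0 v]]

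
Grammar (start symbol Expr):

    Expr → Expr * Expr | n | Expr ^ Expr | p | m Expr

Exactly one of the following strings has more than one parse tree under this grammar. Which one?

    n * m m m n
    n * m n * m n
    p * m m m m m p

n * m n * m n

n * m m m n: 1 tree
n * m n * m n: 3 trees
p * m m m m m p: 1 tree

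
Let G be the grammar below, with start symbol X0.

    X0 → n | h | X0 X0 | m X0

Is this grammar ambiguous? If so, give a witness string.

Ambiguous

Witness: h h h

Derivation 1: X0 ⇒ X0 X0 ⇒ h X0 ⇒ h X0 X0 ⇒ h h X0 ⇒ h h h
Derivation 2: X0 ⇒ X0 X0 ⇒ X0 X0 X0 ⇒ h X0 X0 ⇒ h h X0 ⇒ h h h

Two distinct leftmost derivations for the same string.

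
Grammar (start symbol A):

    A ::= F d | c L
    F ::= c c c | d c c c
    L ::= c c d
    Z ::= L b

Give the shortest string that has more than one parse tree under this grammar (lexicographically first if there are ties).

length 4: c c c d has 2 parse trees

Two derivations of c c c d:
  A ⇒ F d ⇒ c c c d
  A ⇒ c L ⇒ c c c d

c c c d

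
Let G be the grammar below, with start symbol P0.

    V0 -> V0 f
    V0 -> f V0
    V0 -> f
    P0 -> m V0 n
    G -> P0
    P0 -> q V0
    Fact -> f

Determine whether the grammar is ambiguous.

Witness: q f f

Derivation 1: P0 ⇒ q V0 ⇒ q V0 f ⇒ q f f
Derivation 2: P0 ⇒ q V0 ⇒ q f V0 ⇒ q f f

Two distinct leftmost derivations for the same string.

Ambiguous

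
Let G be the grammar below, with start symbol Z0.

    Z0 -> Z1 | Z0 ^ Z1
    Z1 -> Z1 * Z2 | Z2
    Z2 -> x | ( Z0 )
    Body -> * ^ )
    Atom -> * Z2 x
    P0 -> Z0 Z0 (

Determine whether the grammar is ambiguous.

Unambiguous

(Body, Atom, P0 are unreachable from Z0, so their rules don't affect L(Z0).) Z0 → Z0 ^ Z1 | Z1  ;  Z1 → Z1 * Z2 | Z2  — a left-associative chain with Z2 at the bottom. Each string factors uniquely by precedence.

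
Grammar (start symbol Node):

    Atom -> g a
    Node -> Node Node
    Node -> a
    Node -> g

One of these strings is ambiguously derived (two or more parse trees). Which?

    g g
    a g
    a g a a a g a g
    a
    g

a g a a a g a g

g g: 1 tree
a g: 1 tree
a g a a a g a g: 429 trees
a: 1 tree
g: 1 tree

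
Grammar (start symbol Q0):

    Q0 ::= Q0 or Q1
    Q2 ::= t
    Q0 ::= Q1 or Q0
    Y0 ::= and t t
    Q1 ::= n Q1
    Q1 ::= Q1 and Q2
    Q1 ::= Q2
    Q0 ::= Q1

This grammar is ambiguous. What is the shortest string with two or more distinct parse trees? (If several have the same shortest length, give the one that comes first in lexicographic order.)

t or t

length 1: no string has ≥2 trees
length 2: no string has ≥2 trees
length 3: t or t has 2 parse trees

Two derivations of t or t:
  Q0 ⇒ Q0 or Q1 ⇒ Q1 or Q1 ⇒ Q2 or Q1 ⇒ t or Q1 ⇒ t or Q2 ⇒ t or t
  Q0 ⇒ Q1 or Q0 ⇒ Q2 or Q0 ⇒ t or Q0 ⇒ t or Q1 ⇒ t or Q2 ⇒ t or t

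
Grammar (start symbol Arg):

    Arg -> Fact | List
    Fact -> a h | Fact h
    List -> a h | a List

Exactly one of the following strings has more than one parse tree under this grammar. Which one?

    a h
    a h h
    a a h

a h: 2 trees
a h h: 1 tree
a a h: 1 tree

a h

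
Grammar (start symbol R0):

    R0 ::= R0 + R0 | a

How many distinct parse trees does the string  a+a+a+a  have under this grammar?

Parse trees for a+a+a+a:
  [R0 [R0 a] + [R0 [R0 a] + [R0 [R0 a] + [R0 a]]]]
  [R0 [R0 a] + [R0 [R0 [R0 a] + [R0 a]] + [R0 a]]]
  [R0 [R0 [R0 a] + [R0 a]] + [R0 [R0 a] + [R0 a]]]
  [R0 [R0 [R0 a] + [R0 [R0 a] + [R0 a]]] + [R0 a]]
  [R0 [R0 [R0 [R0 a] + [R0 a]] + [R0 a]] + [R0 a]]

5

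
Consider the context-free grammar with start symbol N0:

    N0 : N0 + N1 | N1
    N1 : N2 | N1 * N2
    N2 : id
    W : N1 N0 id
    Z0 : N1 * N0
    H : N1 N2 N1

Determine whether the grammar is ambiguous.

Unambiguous

(W, Z0, H are unreachable from N0, so their rules don't affect L(N0).) The grammar is stratified — N0 handles '+' (left-recursive), N1 handles '*', N2 atoms. Each operator has a fixed associativity and precedence level, so every string has one parse.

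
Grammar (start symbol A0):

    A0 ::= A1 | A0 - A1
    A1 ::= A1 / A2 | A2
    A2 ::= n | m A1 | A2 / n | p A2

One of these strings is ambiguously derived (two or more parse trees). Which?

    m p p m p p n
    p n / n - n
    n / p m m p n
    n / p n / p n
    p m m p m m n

m p p m p p n: 1 tree
p n / n - n: 3 trees
n / p m m p n: 1 tree
n / p n / p n: 1 tree
p m m p m m n: 1 tree

p n / n - n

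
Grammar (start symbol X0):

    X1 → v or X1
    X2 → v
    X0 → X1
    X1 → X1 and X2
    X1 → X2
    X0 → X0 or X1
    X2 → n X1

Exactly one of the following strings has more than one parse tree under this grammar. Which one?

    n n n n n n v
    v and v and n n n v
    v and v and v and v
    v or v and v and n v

v or v and v and n v

n n n n n n v: 1 tree
v and v and n n n v: 1 tree
v and v and v and v: 1 tree
v or v and v and n v: 4 trees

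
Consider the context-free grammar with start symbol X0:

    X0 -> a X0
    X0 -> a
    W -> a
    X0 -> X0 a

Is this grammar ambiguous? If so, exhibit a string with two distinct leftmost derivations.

Witness: a a

Derivation 1: X0 ⇒ a X0 ⇒ a a
Derivation 2: X0 ⇒ X0 a ⇒ a a

Two distinct leftmost derivations for the same string.

Ambiguous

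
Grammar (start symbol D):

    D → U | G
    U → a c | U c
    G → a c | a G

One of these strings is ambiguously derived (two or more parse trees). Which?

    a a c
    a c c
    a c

a c

a a c: 1 tree
a c c: 1 tree
a c: 2 trees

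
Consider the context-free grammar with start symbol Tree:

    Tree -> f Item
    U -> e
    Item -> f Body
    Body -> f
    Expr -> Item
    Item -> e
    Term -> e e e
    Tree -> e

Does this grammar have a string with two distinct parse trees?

Unambiguous

(Expr, Term, U are unreachable from Tree, so their rules don't affect L(Tree).) The reachable rules are right-linear with at most one rule per (nonterminal, next-terminal) pair. Each input token forces the next rule, so parsing is deterministic.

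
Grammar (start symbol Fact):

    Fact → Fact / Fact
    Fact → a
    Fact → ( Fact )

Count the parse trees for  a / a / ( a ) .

2

Parse trees for a / a / ( a ):
  [Fact [Fact a] / [Fact [Fact a] / [Fact ( [Fact a] )]]]
  [Fact [Fact [Fact a] / [Fact a]] / [Fact ( [Fact a] )]]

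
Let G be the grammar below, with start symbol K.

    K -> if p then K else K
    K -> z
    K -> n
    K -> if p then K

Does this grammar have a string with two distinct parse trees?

Witness: if p then if p then n else n

Derivation 1: K ⇒ if p then K else K ⇒ if p then if p then K else K ⇒ if p then if p then n else K ⇒ if p then if p then n else n
Derivation 2: K ⇒ if p then K ⇒ if p then if p then K else K ⇒ if p then if p then n else K ⇒ if p then if p then n else n

Two distinct leftmost derivations for the same string.

Ambiguous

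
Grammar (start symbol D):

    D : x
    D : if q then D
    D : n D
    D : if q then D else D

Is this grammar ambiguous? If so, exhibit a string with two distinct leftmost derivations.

Witness: if q then if q then x else x

Derivation 1: D ⇒ if q then D ⇒ if q then if q then D else D ⇒ if q then if q then x else D ⇒ if q then if q then x else x
Derivation 2: D ⇒ if q then D else D ⇒ if q then if q then D else D ⇒ if q then if q then x else D ⇒ if q then if q then x else x

Two distinct leftmost derivations for the same string.

Ambiguous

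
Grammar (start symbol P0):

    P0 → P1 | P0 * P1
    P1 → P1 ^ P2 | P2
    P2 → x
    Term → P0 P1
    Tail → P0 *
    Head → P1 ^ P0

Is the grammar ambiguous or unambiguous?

Only P0, P1, P2 are reachable from P0; ignoring the rest: The grammar is stratified — P0 handles '*' (left-recursive), P1 handles '^', P2 atoms. Each operator has a fixed associativity and precedence level, so every string has one parse.

Unambiguous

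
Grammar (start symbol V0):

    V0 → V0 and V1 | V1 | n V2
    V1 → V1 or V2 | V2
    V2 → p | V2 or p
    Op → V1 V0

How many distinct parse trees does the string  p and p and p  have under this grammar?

1

Parse trees for p and p and p:
  [V0 [V0 [V0 [V1 [V2 p]]] and [V1 [V2 p]]] and [V1 [V2 p]]]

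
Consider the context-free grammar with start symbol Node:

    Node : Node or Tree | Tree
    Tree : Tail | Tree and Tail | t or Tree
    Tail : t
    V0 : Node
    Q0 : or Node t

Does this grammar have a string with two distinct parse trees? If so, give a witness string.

Witness: t or t

Derivation 1: Node ⇒ Node or Tree ⇒ Tree or Tree ⇒ Tail or Tree ⇒ t or Tree ⇒ t or Tail ⇒ t or t
Derivation 2: Node ⇒ Tree ⇒ t or Tree ⇒ t or Tail ⇒ t or t

Two distinct leftmost derivations for the same string.

Ambiguous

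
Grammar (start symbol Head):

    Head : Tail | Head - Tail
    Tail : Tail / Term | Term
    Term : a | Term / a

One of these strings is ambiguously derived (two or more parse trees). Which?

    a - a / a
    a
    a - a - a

a - a / a

a - a / a: 2 trees
a: 1 tree
a - a - a: 1 tree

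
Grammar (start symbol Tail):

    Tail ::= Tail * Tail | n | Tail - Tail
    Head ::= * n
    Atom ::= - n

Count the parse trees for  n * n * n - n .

Parse trees for n * n * n - n:
  [Tail [Tail n] * [Tail [Tail n] * [Tail [Tail n] - [Tail n]]]]
  [Tail [Tail n] * [Tail [Tail [Tail n] * [Tail n]] - [Tail n]]]
  [Tail [Tail [Tail n] * [Tail n]] * [Tail [Tail n] - [Tail n]]]
  [Tail [Tail [Tail n] * [Tail [Tail n] * [Tail n]]] - [Tail n]]
  [Tail [Tail [Tail [Tail n] * [Tail n]] * [Tail n]] - [Tail n]]

5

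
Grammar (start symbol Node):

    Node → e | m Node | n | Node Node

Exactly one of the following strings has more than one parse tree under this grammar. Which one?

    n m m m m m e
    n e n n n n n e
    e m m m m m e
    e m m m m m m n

n m m m m m e: 1 tree
n e n n n n n e: 429 trees
e m m m m m e: 1 tree
e m m m m m m n: 1 tree

n e n n n n n e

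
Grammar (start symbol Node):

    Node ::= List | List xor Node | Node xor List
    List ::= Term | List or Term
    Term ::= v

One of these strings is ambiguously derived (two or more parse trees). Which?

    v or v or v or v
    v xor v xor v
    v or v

v xor v xor v

v or v or v or v: 1 tree
v xor v xor v: 4 trees
v or v: 1 tree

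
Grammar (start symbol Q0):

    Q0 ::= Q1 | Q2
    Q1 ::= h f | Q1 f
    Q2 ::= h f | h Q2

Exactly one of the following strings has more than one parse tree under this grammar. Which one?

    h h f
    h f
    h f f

h f

h h f: 1 tree
h f: 2 trees
h f f: 1 tree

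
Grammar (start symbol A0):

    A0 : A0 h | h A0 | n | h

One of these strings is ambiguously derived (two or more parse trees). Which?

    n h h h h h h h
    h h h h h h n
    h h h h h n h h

h h h h h n h h

n h h h h h h h: 1 tree
h h h h h h n: 1 tree
h h h h h n h h: 21 trees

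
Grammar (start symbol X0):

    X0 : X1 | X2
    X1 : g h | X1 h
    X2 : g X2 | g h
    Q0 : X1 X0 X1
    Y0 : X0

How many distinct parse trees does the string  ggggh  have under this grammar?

Parse trees for ggggh:
  [X0 [X2 g [X2 g [X2 g [X2 g h]]]]]

1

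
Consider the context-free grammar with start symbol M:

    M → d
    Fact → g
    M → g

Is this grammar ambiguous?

(Fact is unreachable from M, so its rules don't affect L(M).) Restricted to the reachable nonterminals, every rule has the form A → t or A → t B, and no two rules for the same A share a first terminal. The grammar encodes a DFA — one run per string.

Unambiguous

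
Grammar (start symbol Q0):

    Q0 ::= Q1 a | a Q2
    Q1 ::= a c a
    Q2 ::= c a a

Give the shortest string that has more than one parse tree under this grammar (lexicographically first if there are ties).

a c a a

length 4: a c a a has 2 parse trees

Two derivations of a c a a:
  Q0 ⇒ Q1 a ⇒ a c a a
  Q0 ⇒ a Q2 ⇒ a c a a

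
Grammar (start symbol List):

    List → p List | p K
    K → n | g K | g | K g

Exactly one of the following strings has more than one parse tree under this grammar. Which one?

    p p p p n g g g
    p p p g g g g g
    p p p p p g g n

p p p p n g g g: 1 tree
p p p g g g g g: 16 trees
p p p p p g g n: 1 tree

p p p g g g g g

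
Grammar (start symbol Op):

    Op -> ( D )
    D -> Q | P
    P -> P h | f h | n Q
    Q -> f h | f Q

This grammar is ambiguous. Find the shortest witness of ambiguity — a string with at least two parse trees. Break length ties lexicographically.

length 4: ( f h ) has 2 parse trees

Two derivations of ( f h ):
  Op ⇒ ( D ) ⇒ ( Q ) ⇒ ( f h )
  Op ⇒ ( D ) ⇒ ( P ) ⇒ ( f h )

( f h )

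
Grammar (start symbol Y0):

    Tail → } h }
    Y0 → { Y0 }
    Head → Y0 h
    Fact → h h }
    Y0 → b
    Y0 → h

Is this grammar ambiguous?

Unambiguous

(Head, Tail, Fact are unreachable from Y0, so their rules don't affect L(Y0).) L(Y0) is { openⁿ atom closeⁿ : n ≥ 0 }. The bracket depth fixes n, and the derivation is forced at every step.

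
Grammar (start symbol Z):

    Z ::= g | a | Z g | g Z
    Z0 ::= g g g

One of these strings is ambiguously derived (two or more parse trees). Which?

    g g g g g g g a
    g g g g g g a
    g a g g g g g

g g g g g g g a: 1 tree
g g g g g g a: 1 tree
g a g g g g g: 6 trees

g a g g g g g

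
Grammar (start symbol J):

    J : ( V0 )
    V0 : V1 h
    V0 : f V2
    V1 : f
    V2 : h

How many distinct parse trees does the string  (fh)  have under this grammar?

2

Parse trees for (fh):
  [J ( [V0 [V1 f] h] )]
  [J ( [V0 f [V2 h]] )]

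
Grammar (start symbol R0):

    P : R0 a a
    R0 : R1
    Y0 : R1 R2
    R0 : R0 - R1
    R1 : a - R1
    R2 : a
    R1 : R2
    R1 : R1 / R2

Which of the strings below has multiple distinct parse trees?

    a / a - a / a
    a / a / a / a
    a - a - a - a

a - a - a - a

a / a - a / a: 1 tree
a / a / a / a: 1 tree
a - a - a - a: 8 trees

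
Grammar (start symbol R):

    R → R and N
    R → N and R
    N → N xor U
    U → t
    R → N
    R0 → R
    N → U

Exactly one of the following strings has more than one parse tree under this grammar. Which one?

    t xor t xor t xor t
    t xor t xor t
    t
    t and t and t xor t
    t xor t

t xor t xor t xor t: 1 tree
t xor t xor t: 1 tree
t: 1 tree
t and t and t xor t: 4 trees
t xor t: 1 tree

t and t and t xor t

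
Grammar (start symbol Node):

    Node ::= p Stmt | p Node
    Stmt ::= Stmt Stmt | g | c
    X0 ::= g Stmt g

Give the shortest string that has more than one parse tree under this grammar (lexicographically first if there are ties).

p c c c

length 2: no string has ≥2 trees
length 3: no string has ≥2 trees
length 4: p c c c has 2 parse trees

Two derivations of p c c c:
  Node ⇒ p Stmt ⇒ p Stmt Stmt ⇒ p Stmt Stmt Stmt ⇒ p c Stmt Stmt ⇒ p c c Stmt ⇒ p c c c
  Node ⇒ p Stmt ⇒ p Stmt Stmt ⇒ p c Stmt ⇒ p c Stmt Stmt ⇒ p c c Stmt ⇒ p c c c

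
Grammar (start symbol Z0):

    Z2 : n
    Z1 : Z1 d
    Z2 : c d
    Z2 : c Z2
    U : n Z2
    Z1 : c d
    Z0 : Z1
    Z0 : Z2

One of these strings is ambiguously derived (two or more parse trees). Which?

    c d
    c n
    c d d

c d: 2 trees
c n: 1 tree
c d d: 1 tree

c d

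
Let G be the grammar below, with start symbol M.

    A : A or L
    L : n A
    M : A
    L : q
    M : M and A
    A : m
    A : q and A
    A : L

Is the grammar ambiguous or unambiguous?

Witness: q and m

Derivation 1: M ⇒ A ⇒ q and A ⇒ q and m
Derivation 2: M ⇒ M and A ⇒ A and A ⇒ L and A ⇒ q and A ⇒ q and m

Two distinct leftmost derivations for the same string.

Ambiguous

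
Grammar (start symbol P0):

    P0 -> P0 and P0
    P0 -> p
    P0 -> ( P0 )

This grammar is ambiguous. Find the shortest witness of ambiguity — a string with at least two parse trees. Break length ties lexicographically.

length 1: no string has ≥2 trees
length 3: no string has ≥2 trees
length 5: p and p and p has 2 parse trees

Two derivations of p and p and p:
  P0 ⇒ P0 and P0 ⇒ P0 and P0 and P0 ⇒ p and P0 and P0 ⇒ p and p and P0 ⇒ p and p and p
  P0 ⇒ P0 and P0 ⇒ p and P0 ⇒ p and P0 and P0 ⇒ p and p and P0 ⇒ p and p and p

p and p and p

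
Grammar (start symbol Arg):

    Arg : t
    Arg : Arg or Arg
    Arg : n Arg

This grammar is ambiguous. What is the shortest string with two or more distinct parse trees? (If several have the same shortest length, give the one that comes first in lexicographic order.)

n t or t

length 1: no string has ≥2 trees
length 2: no string has ≥2 trees
length 3: no string has ≥2 trees
length 4: n t or t has 2 parse trees

Two derivations of n t or t:
  Arg ⇒ Arg or Arg ⇒ n Arg or Arg ⇒ n t or Arg ⇒ n t or t
  Arg ⇒ n Arg ⇒ n Arg or Arg ⇒ n t or Arg ⇒ n t or t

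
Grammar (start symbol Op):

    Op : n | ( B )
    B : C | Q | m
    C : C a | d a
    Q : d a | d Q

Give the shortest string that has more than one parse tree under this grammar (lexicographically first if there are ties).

( d a )

length 1: no string has ≥2 trees
length 3: no string has ≥2 trees
length 4: ( d a ) has 2 parse trees

Two derivations of ( d a ):
  Op ⇒ ( B ) ⇒ ( C ) ⇒ ( d a )
  Op ⇒ ( B ) ⇒ ( Q ) ⇒ ( d a )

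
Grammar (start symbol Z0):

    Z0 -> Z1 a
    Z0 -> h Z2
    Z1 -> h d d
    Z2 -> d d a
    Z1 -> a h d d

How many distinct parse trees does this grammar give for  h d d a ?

Parse trees for h d d a:
  [Z0 [Z1 h d d] a]
  [Z0 h [Z2 d d a]]

2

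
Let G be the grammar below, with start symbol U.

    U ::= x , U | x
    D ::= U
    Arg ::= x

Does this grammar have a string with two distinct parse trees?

Only U is reachable from U; ignoring the rest: Right-recursive list with a separator: after each atom, whether the separator follows determines the rule. One parse per string.

Unambiguous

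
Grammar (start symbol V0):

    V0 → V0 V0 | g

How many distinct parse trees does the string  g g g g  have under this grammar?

Parse trees for g g g g:
  [V0 [V0 g] [V0 [V0 g] [V0 [V0 g] [V0 g]]]]
  [V0 [V0 g] [V0 [V0 [V0 g] [V0 g]] [V0 g]]]
  [V0 [V0 [V0 g] [V0 g]] [V0 [V0 g] [V0 g]]]
  [V0 [V0 [V0 g] [V0 [V0 g] [V0 g]]] [V0 g]]
  [V0 [V0 [V0 [V0 g] [V0 g]] [V0 g]] [V0 g]]

5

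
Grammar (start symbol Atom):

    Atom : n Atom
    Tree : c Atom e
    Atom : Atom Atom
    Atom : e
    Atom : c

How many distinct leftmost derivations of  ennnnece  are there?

27

Parse trees for ennnnece (showing first 6 of 27):
  [Atom [Atom e] [Atom n [Atom n [Atom n [Atom n [Atom [Atom e] [Atom [Atom c] [Atom e]]]]]]]]
  [Atom [Atom e] [Atom n [Atom n [Atom n [Atom n [Atom [Atom [Atom e] [Atom c]] [Atom e]]]]]]]
  [Atom [Atom e] [Atom n [Atom n [Atom n [Atom [Atom n [Atom e]] [Atom [Atom c] [Atom e]]]]]]]
  [Atom [Atom e] [Atom n [Atom n [Atom n [Atom [Atom n [Atom [Atom e] [Atom c]]] [Atom e]]]]]]
  [Atom [Atom e] [Atom n [Atom n [Atom n [Atom [Atom [Atom n [Atom e]] [Atom c]] [Atom e]]]]]]
  [Atom [Atom e] [Atom n [Atom n [Atom [Atom n [Atom n [Atom e]]] [Atom [Atom c] [Atom e]]]]]]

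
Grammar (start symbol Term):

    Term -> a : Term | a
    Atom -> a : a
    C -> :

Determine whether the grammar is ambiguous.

(Atom, C are unreachable from Term, so their rules don't affect L(Term).) Right-recursive list with a separator: after each atom, whether the separator follows determines the rule. One parse per string.

Unambiguous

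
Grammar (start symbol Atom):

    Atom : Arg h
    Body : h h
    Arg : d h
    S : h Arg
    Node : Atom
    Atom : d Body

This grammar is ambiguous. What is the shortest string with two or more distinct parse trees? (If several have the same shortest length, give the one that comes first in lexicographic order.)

d h h

length 3: d h h has 2 parse trees

Two derivations of d h h:
  Atom ⇒ Arg h ⇒ d h h
  Atom ⇒ d Body ⇒ d h h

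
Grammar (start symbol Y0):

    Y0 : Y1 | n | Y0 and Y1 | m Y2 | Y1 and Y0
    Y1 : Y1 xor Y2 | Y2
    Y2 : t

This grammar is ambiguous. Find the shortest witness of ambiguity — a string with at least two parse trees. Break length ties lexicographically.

length 1: no string has ≥2 trees
length 2: no string has ≥2 trees
length 3: t and t has 2 parse trees

Two derivations of t and t:
  Y0 ⇒ Y0 and Y1 ⇒ Y1 and Y1 ⇒ Y2 and Y1 ⇒ t and Y1 ⇒ t and Y2 ⇒ t and t
  Y0 ⇒ Y1 and Y0 ⇒ Y2 and Y0 ⇒ t and Y0 ⇒ t and Y1 ⇒ t and Y2 ⇒ t and t

t and t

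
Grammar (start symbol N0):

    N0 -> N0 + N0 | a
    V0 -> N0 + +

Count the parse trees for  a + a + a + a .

Parse trees for a + a + a + a:
  [N0 [N0 a] + [N0 [N0 a] + [N0 [N0 a] + [N0 a]]]]
  [N0 [N0 a] + [N0 [N0 [N0 a] + [N0 a]] + [N0 a]]]
  [N0 [N0 [N0 a] + [N0 a]] + [N0 [N0 a] + [N0 a]]]
  [N0 [N0 [N0 a] + [N0 [N0 a] + [N0 a]]] + [N0 a]]
  [N0 [N0 [N0 [N0 a] + [N0 a]] + [N0 a]] + [N0 a]]

5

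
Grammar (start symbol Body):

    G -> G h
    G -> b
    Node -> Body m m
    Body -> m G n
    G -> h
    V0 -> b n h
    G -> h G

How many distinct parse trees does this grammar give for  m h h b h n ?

Parse trees for m h h b h n:
  [Body m [G [G h [G h [G b]]] h] n]
  [Body m [G h [G [G h [G b]] h]] n]
  [Body m [G h [G h [G [G b] h]]] n]

3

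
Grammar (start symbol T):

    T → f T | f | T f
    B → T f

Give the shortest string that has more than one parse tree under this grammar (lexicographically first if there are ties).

length 1: no string has ≥2 trees
length 2: f f has 2 parse trees

Two derivations of f f:
  T ⇒ f T ⇒ f f
  T ⇒ T f ⇒ f f

f f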